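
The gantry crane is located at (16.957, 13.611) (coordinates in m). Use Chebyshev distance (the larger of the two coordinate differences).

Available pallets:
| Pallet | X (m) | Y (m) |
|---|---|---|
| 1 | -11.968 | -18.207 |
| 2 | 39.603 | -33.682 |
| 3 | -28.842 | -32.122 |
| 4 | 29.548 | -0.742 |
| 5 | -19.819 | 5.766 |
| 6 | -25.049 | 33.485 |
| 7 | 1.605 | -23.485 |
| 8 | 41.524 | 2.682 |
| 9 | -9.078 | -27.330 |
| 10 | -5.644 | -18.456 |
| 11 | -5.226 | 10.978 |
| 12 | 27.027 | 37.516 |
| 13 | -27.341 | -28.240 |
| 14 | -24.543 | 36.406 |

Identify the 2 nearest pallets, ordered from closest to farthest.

4, 11

Distances from (16.957, 13.611):
1: max(|-28.925|, |-31.818|) = 31.818 m
2: max(|22.646|, |-47.293|) = 47.293 m
3: max(|-45.799|, |-45.733|) = 45.799 m
4: max(|12.591|, |-14.353|) = 14.353 m
5: max(|-36.776|, |-7.845|) = 36.776 m
6: max(|-42.006|, |19.874|) = 42.006 m
7: max(|-15.352|, |-37.096|) = 37.096 m
8: max(|24.567|, |-10.929|) = 24.567 m
9: max(|-26.035|, |-40.941|) = 40.941 m
10: max(|-22.601|, |-32.067|) = 32.067 m
11: max(|-22.183|, |-2.633|) = 22.183 m
12: max(|10.070|, |23.905|) = 23.905 m
13: max(|-44.298|, |-41.851|) = 44.298 m
14: max(|-41.500|, |22.795|) = 41.500 m
Sorted: 4 (14.353 m) < 11 (22.183 m) < 12 (23.905 m) < 8 (24.567 m) < …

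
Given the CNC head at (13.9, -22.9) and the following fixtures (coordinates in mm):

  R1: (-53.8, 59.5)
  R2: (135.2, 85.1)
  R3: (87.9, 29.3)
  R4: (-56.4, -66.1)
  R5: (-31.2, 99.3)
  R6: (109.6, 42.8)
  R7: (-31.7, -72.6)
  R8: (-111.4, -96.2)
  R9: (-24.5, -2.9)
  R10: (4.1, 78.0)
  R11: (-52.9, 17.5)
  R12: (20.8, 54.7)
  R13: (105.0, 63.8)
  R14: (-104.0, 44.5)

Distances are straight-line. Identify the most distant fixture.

Distances from (13.9, -22.9):
R1: 106.6 mm
R2: 162.4 mm
R3: 90.6 mm
R4: 82.5 mm
R5: 130.3 mm
R6: 116.1 mm
R7: 67.4 mm
R8: 145.2 mm
R9: 43.3 mm
R10: 101.4 mm
R11: 78.1 mm
R12: 77.9 mm
R13: 125.8 mm
R14: 135.8 mm
Maximum: R2 at 162.4 mm.

R2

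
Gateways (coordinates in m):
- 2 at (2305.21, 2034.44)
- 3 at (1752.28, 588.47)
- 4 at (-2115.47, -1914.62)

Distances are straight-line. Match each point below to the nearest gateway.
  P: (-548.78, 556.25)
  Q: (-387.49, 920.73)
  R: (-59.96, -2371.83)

P at (-548.78, 556.25):
  2: 3214.08 m
  3: 2301.29 m
  4: 2925.70 m
  → nearest: 3 (2301.29 m)
Q at (-387.49, 920.73):
  2: 2913.93 m
  3: 2165.41 m
  4: 3320.41 m
  → nearest: 3 (2165.41 m)
R at (-59.96, -2371.83):
  2: 5000.92 m
  3: 3470.96 m
  4: 2105.75 m
  → nearest: 4 (2105.75 m)

P→3; Q→3; R→4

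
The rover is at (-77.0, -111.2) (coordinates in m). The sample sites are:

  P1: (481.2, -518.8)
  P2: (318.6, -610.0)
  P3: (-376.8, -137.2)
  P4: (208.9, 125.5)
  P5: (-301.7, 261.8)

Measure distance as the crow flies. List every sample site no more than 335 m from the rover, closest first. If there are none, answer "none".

Distances from (-77.0, -111.2):
P1: √((558.2)² + (-407.6)²) = √(311587.240 + 166137.760) = 691.2 m
P2: √((395.6)² + (-498.8)²) = √(156499.360 + 248801.440) = 636.6 m
P3: √((-299.8)² + (-26.0)²) = √(89880.040 + 676.000) = 300.9 m
P4: √((285.9)² + (236.7)²) = √(81738.810 + 56026.890) = 371.2 m
P5: √((-224.7)² + (373.0)²) = √(50490.090 + 139129.000) = 435.5 m
Threshold 335 m: P3 (300.9 m) is within range.

P3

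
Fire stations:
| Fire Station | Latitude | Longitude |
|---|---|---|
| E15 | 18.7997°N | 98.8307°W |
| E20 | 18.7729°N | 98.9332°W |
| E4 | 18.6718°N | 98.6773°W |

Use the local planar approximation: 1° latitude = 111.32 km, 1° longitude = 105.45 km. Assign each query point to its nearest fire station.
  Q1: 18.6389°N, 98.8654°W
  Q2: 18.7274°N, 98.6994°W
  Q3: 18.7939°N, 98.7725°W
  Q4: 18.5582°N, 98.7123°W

Q1→E20; Q2→E4; Q3→E15; Q4→E4

Q1 at 18.6389°N, 98.8654°W:
  E15: 18.2704 km
  E20: 16.5417 km
  E4: 20.1704 km
  → nearest: E20 (16.5417 km)
Q2 at 18.7274°N, 98.6994°W:
  E15: 16.0149 km
  E20: 25.1691 km
  E4: 6.6136 km
  → nearest: E4 (6.6136 km)
Q3 at 18.7939°N, 98.7725°W:
  E15: 6.1711 km
  E20: 17.1063 km
  E4: 16.8975 km
  → nearest: E15 (6.1711 km)
Q4 at 18.5582°N, 98.7123°W:
  E15: 29.6415 km
  E20: 33.3742 km
  E4: 13.1735 km
  → nearest: E4 (13.1735 km)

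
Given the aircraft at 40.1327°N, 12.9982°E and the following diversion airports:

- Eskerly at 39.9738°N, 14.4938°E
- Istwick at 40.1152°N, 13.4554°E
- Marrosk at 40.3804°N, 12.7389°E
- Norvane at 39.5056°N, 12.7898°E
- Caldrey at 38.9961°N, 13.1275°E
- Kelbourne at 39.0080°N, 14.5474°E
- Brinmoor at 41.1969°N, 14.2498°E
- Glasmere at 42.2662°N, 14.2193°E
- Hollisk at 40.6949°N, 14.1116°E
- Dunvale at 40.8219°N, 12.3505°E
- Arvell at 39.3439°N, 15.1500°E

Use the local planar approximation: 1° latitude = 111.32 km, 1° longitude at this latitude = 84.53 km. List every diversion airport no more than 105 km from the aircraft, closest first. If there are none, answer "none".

Marrosk, Istwick, Norvane, Dunvale

Distances from 40.1327°N, 12.9982°E:
Eskerly: √((-0.1589·111.32)² + (1.4956·84.53)²) = √(312.891806 + 15982.792123) = 127.6545 km
Istwick: √((-0.0175·111.32)² + (0.4572·84.53)²) = √(3.795094 + 1493.599575) = 38.6962 km
Marrosk: √((0.2477·111.32)² + (-0.2593·84.53)²) = √(760.323491 + 480.426297) = 35.2243 km
Norvane: √((-0.6271·111.32)² + (-0.2084·84.53)²) = √(4873.264648 + 310.325288) = 71.9972 km
Caldrey: √((-1.1366·111.32)² + (0.1293·84.53)²) = √(16008.907628 + 119.458976) = 126.9975 km
Kelbourne: √((-1.1247·111.32)² + (1.5492·84.53)²) = √(15675.441644 + 17148.917639) = 181.1749 km
Brinmoor: √((1.0642·111.32)² + (1.2516·84.53)²) = √(14034.369434 + 11193.163482) = 158.8318 km
Glasmere: √((2.1335·111.32)² + (1.2211·84.53)²) = √(56406.829501 + 10654.282315) = 258.9616 km
Hollisk: √((0.5622·111.32)² + (1.1134·84.53)²) = √(3916.770073 + 8857.765363) = 113.0245 km
Dunvale: √((0.6892·111.32)² + (-0.6477·84.53)²) = √(5886.226002 + 2997.571370) = 94.2539 km
Arvell: √((-0.7888·111.32)² + (2.1518·84.53)²) = √(7710.458415 + 33084.573795) = 201.9778 km
Threshold 105 km: Marrosk (35.2243 km), Istwick (38.6962 km), Norvane (71.9972 km), Dunvale (94.2539 km) are within range.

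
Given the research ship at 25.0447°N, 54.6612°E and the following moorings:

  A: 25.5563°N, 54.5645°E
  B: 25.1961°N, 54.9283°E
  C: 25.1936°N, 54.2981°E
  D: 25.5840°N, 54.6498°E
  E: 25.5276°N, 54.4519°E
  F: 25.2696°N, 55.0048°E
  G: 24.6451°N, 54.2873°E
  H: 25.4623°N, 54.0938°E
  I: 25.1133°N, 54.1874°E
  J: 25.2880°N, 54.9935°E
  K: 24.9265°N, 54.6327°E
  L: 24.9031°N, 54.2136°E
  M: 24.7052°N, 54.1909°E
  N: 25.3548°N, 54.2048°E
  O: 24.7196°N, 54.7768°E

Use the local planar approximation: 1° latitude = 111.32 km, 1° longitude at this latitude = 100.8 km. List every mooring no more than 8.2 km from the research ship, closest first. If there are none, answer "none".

none

Distances from 25.0447°N, 54.6612°E:
A: √((0.5116·111.32)² + (-0.0967·100.8)²) = √(3243.451939 + 95.011027) = 57.7794 km
B: √((0.1514·111.32)² + (0.2671·100.8)²) = √(284.052192 + 724.884545) = 31.7638 km
C: √((0.1489·111.32)² + (-0.3631·100.8)²) = √(274.748792 + 1339.595136) = 40.1789 km
D: √((0.5393·111.32)² + (-0.0114·100.8)²) = √(3604.186336 + 1.320477) = 60.0459 km
E: √((0.4829·111.32)² + (-0.2093·100.8)²) = √(2889.753551 + 445.101975) = 57.7482 km
F: √((0.2249·111.32)² + (0.3436·100.8)²) = √(626.794687 + 1199.574913) = 42.7360 km
G: √((-0.3996·111.32)² + (-0.3739·100.8)²) = √(1978.779281 + 1420.469766) = 58.3031 km
H: √((0.4176·111.32)² + (-0.5674·100.8)²) = √(2161.062739 + 3271.144485) = 73.7035 km
I: √((0.0686·111.32)² + (-0.4738·100.8)²) = √(58.316926 + 2280.925902) = 48.3657 km
J: √((0.2433·111.32)² + (0.3323·100.8)²) = √(733.551506 + 1121.971297) = 43.0758 km
K: √((-0.1182·111.32)² + (-0.0285·100.8)²) = √(173.133596 + 8.252980) = 13.4680 km
L: √((-0.1416·111.32)² + (-0.4476·100.8)²) = √(248.469395 + 2035.641143) = 47.7924 km
M: √((-0.3395·111.32)² + (-0.4703·100.8)²) = √(1428.321431 + 2247.351591) = 60.6273 km
N: √((0.3101·111.32)² + (-0.4564·100.8)²) = √(1191.653321 + 2116.471066) = 57.5163 km
O: √((-0.3251·111.32)² + (0.1156·100.8)²) = √(1309.725654 + 135.780290) = 38.0198 km
Threshold 8.2 km: none within range.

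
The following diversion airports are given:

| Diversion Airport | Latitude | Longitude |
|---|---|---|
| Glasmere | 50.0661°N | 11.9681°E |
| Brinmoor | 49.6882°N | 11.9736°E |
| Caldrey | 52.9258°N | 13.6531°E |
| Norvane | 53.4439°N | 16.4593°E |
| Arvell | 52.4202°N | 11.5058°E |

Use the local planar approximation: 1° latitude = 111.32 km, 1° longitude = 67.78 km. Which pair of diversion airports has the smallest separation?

Glasmere and Brinmoor

Pairwise distances:
Glasmere–Brinmoor: 42.0695 km
Glasmere–Caldrey: 338.2089 km
Glasmere–Norvane: 483.7935 km
Glasmere–Arvell: 263.9251 km
Brinmoor–Caldrey: 377.9601 km
Brinmoor–Norvane: 516.9482 km
Brinmoor–Arvell: 305.7746 km
Caldrey–Norvane: 198.7562 km
Caldrey–Arvell: 156.0477 km
Norvane–Arvell: 354.5608 km
Closest pair: Glasmere–Brinmoor at 42.0695 km.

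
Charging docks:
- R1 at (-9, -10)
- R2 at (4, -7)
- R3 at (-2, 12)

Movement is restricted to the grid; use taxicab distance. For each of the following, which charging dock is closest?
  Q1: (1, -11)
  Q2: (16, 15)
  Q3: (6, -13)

Q1→R2; Q2→R3; Q3→R2

Q1 at (1, -11):
  R1: |-10| + |1| = 10 + 1 = 11
  R2: |3| + |4| = 3 + 4 = 7
  R3: |-3| + |23| = 3 + 23 = 26
  → nearest: R2 (7)
Q2 at (16, 15):
  R1: |-25| + |-25| = 25 + 25 = 50
  R2: |-12| + |-22| = 12 + 22 = 34
  R3: |-18| + |-3| = 18 + 3 = 21
  → nearest: R3 (21)
Q3 at (6, -13):
  R1: |-15| + |3| = 15 + 3 = 18
  R2: |-2| + |6| = 2 + 6 = 8
  R3: |-8| + |25| = 8 + 25 = 33
  → nearest: R2 (8)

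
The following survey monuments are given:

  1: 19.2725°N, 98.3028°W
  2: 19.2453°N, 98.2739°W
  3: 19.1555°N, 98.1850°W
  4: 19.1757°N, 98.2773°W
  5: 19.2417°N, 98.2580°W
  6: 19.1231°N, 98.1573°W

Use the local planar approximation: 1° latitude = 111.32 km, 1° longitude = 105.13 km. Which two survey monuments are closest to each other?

Pairwise distances:
1–2: √((-0.0272·111.32)² + (0.0289·105.13)²) = √(9.168203 + 9.231006) = 4.2894 km
1–3: √((-0.1170·111.32)² + (0.1178·105.13)²) = √(169.636037 + 153.371233) = 17.9724 km
1–4: √((-0.0968·111.32)² + (0.0255·105.13)²) = √(116.117348 + 7.186769) = 11.1042 km
1–5: √((-0.0308·111.32)² + (0.0448·105.13)²) = √(11.755682 + 22.182442) = 5.8256 km
1–6: √((-0.1494·111.32)² + (0.1455·105.13)²) = √(276.597080 + 233.980312) = 22.5960 km
2–3: √((-0.0898·111.32)² + (0.0889·105.13)²) = √(99.930732 + 87.348781) = 13.6850 km
2–4: √((-0.0696·111.32)² + (-0.0034·105.13)²) = √(60.029521 + 0.127765) = 7.7561 km
2–5: √((-0.0036·111.32)² + (0.0159·105.13)²) = √(0.160602 + 2.794136) = 1.7189 km
2–6: √((-0.1222·111.32)² + (0.1166·105.13)²) = √(185.049880 + 150.262438) = 18.3115 km
3–4: √((0.0202·111.32)² + (-0.0923·105.13)²) = √(5.056490 + 94.157893) = 9.9606 km
3–5: √((0.0862·111.32)² + (-0.0730·105.13)²) = √(92.079071 + 58.897797) = 12.2873 km
3–6: √((-0.0324·111.32)² + (0.0277·105.13)²) = √(13.008775 + 8.480332) = 4.6356 km
4–5: √((0.0660·111.32)² + (0.0193·105.13)²) = √(53.980172 + 4.116878) = 7.6221 km
4–6: √((-0.0526·111.32)² + (0.1200·105.13)²) = √(34.286084 + 159.153363) = 13.9083 km
5–6: √((-0.1186·111.32)² + (0.1007·105.13)²) = √(174.307379 + 112.075909) = 16.9229 km
Closest pair: 2–5 at 1.7189 km.

2 and 5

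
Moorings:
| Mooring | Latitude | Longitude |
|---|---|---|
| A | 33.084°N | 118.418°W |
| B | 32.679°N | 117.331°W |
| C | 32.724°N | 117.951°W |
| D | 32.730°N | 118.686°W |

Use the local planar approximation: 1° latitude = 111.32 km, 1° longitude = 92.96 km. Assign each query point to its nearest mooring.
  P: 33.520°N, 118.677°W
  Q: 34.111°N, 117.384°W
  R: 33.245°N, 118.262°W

P at 33.520°N, 118.677°W:
  A: √((-0.436·111.32)² + (0.259·92.96)²) = √(2355.69670 + 579.68459) = 54.179 km
  B: √((-0.841·111.32)² + (1.346·92.96)²) = √(8764.72687 + 15656.05542) = 156.272 km
  C: √((-0.796·111.32)² + (0.726·92.96)²) = √(7851.85970 + 4554.75972) = 111.385 km
  D: √((-0.790·111.32)² + (-0.009·92.96)²) = √(7733.93607 + 0.69997) = 87.947 km
  → nearest: A (54.179 km)
Q at 34.111°N, 117.384°W:
  A: √((-1.027·111.32)² + (-1.034·92.96)²) = √(13070.35196 + 9239.17743) = 149.364 km
  B: √((-1.432·111.32)² + (0.053·92.96)²) = √(25411.62462 + 24.27415) = 159.486 km
  C: √((-1.387·111.32)² + (-0.567·92.96)²) = √(23839.61939 + 2778.16700) = 163.150 km
  D: √((-1.381·111.32)² + (-1.302·92.96)²) = √(23633.81069 + 14649.20979) = 195.660 km
  → nearest: A (149.364 km)
R at 33.245°N, 118.262°W:
  A: √((-0.161·111.32)² + (-0.156·92.96)²) = √(321.21672 + 210.30104) = 23.055 km
  B: √((-0.566·111.32)² + (0.931·92.96)²) = √(3969.89717 + 7490.16857) = 107.052 km
  C: √((-0.521·111.32)² + (0.311·92.96)²) = √(3363.73553 + 835.82048) = 64.804 km
  D: √((-0.515·111.32)² + (-0.424·92.96)²) = √(3286.70597 + 1553.54538) = 69.572 km
  → nearest: A (23.055 km)

P→A; Q→A; R→A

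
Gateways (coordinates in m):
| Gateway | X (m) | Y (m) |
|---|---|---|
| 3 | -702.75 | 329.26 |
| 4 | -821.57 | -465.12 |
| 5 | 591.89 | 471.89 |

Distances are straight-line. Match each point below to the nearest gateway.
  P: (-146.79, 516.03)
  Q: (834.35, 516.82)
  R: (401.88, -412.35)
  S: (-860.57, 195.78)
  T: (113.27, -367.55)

P→3; Q→5; R→5; S→3; T→4

P at (-146.79, 516.03):
  3: √((-555.96)² + (-186.77)²) = √(309091.5216 + 34883.0329) = 586.49 m
  4: √((-674.78)² + (-981.15)²) = √(455328.0484 + 962655.3225) = 1190.79 m
  5: √((738.68)² + (-44.14)²) = √(545648.1424 + 1948.3396) = 740.00 m
  → nearest: 3 (586.49 m)
Q at (834.35, 516.82):
  3: √((-1537.10)² + (-187.56)²) = √(2362676.4100 + 35178.7536) = 1548.50 m
  4: √((-1655.92)² + (-981.94)²) = √(2742071.0464 + 964206.1636) = 1925.17 m
  5: √((-242.46)² + (-44.93)²) = √(58786.8516 + 2018.7049) = 246.59 m
  → nearest: 5 (246.59 m)
R at (401.88, -412.35):
  3: √((-1104.63)² + (741.61)²) = √(1220207.4369 + 549985.3921) = 1330.49 m
  4: √((-1223.45)² + (-52.77)²) = √(1496829.9025 + 2784.6729) = 1224.59 m
  5: √((190.01)² + (884.24)²) = √(36103.8001 + 781880.3776) = 904.42 m
  → nearest: 5 (904.42 m)
S at (-860.57, 195.78):
  3: √((157.82)² + (133.48)²) = √(24907.1524 + 17816.9104) = 206.70 m
  4: √((39.00)² + (-660.90)²) = √(1521.0000 + 436788.8100) = 662.05 m
  5: √((1452.46)² + (276.11)²) = √(2109640.0516 + 76236.7321) = 1478.47 m
  → nearest: 3 (206.70 m)
T at (113.27, -367.55):
  3: √((-816.02)² + (696.81)²) = √(665888.6404 + 485544.1761) = 1073.05 m
  4: √((-934.84)² + (-97.57)²) = √(873925.8256 + 9519.9049) = 939.92 m
  5: √((478.62)² + (839.44)²) = √(229077.1044 + 704659.5136) = 966.30 m
  → nearest: 4 (939.92 m)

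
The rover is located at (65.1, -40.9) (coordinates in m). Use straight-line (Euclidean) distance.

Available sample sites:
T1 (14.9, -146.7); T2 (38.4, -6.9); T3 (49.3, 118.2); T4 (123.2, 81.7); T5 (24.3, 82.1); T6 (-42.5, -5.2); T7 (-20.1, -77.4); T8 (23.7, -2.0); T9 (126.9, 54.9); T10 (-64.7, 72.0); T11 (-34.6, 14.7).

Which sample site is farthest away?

T10

Distances from (65.1, -40.9):
T1: √((-50.2)² + (-105.8)²) = √(2520.040 + 11193.640) = 117.1 m
T2: √((-26.7)² + (34.0)²) = √(712.890 + 1156.000) = 43.2 m
T3: √((-15.8)² + (159.1)²) = √(249.640 + 25312.810) = 159.9 m
T4: √((58.1)² + (122.6)²) = √(3375.610 + 15030.760) = 135.7 m
T5: √((-40.8)² + (123.0)²) = √(1664.640 + 15129.000) = 129.6 m
T6: √((-107.6)² + (35.7)²) = √(11577.760 + 1274.490) = 113.4 m
T7: √((-85.2)² + (-36.5)²) = √(7259.040 + 1332.250) = 92.7 m
T8: √((-41.4)² + (38.9)²) = √(1713.960 + 1513.210) = 56.8 m
T9: √((61.8)² + (95.8)²) = √(3819.240 + 9177.640) = 114.0 m
T10: √((-129.8)² + (112.9)²) = √(16848.040 + 12746.410) = 172.0 m
T11: √((-99.7)² + (55.6)²) = √(9940.090 + 3091.360) = 114.2 m
Maximum: T10 at 172.0 m.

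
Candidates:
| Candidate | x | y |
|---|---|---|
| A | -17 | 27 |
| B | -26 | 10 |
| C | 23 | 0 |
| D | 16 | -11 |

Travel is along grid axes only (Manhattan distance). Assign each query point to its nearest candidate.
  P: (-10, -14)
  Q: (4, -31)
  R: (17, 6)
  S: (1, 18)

P→D; Q→D; R→C; S→A

P at (-10, -14):
  A: |-7| + |41| = 7 + 41 = 48
  B: |-16| + |24| = 16 + 24 = 40
  C: |33| + |14| = 33 + 14 = 47
  D: |26| + |3| = 26 + 3 = 29
  → nearest: D (29)
Q at (4, -31):
  A: |-21| + |58| = 21 + 58 = 79
  B: |-30| + |41| = 30 + 41 = 71
  C: |19| + |31| = 19 + 31 = 50
  D: |12| + |20| = 12 + 20 = 32
  → nearest: D (32)
R at (17, 6):
  A: |-34| + |21| = 34 + 21 = 55
  B: |-43| + |4| = 43 + 4 = 47
  C: |6| + |-6| = 6 + 6 = 12
  D: |-1| + |-17| = 1 + 17 = 18
  → nearest: C (12)
S at (1, 18):
  A: |-18| + |9| = 18 + 9 = 27
  B: |-27| + |-8| = 27 + 8 = 35
  C: |22| + |-18| = 22 + 18 = 40
  D: |15| + |-29| = 15 + 29 = 44
  → nearest: A (27)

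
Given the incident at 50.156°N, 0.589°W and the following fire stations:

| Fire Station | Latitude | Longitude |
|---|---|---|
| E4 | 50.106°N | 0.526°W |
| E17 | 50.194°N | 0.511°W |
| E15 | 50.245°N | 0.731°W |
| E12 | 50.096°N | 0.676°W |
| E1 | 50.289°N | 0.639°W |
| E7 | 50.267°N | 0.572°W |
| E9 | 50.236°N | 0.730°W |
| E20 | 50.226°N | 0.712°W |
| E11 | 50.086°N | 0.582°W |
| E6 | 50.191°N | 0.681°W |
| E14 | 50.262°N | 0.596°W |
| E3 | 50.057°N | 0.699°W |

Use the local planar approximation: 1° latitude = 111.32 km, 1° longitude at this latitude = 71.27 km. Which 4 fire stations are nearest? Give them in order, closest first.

E17, E4, E6, E11

Distances from 50.156°N, 0.589°W:
E4: 7.151 km
E17: 6.986 km
E15: 14.163 km
E12: 9.114 km
E1: 15.228 km
E7: 12.416 km
E9: 13.427 km
E20: 11.729 km
E11: 7.808 km
E6: 7.627 km
E14: 11.810 km
E3: 13.525 km
Sorted: E17 (6.986 km) < E4 (7.151 km) < E6 (7.627 km) < E11 (7.808 km) < E12 (9.114 km) < E20 (11.729 km) < …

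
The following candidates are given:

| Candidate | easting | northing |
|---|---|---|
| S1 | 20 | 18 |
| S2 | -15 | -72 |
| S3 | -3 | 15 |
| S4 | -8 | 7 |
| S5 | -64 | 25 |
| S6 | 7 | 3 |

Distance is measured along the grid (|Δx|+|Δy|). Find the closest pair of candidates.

S3 and S4

Pairwise distances:
S1–S2: 125
S1–S3: 26
S1–S4: 39
S1–S5: 91
S1–S6: 28
S2–S3: 99
S2–S4: 86
S2–S5: 146
S2–S6: 97
S3–S4: 13
S3–S5: 71
S3–S6: 22
S4–S5: 74
S4–S6: 19
S5–S6: 93
Closest pair: S3–S4 at 13.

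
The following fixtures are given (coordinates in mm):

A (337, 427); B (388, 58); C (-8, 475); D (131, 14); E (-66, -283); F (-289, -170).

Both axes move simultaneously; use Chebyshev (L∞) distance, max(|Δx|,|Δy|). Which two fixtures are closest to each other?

Pairwise distances:
A–B: 369 mm
A–C: 345 mm
A–D: 413 mm
A–E: 710 mm
A–F: 626 mm
B–C: 417 mm
B–D: 257 mm
B–E: 454 mm
B–F: 677 mm
C–D: 461 mm
C–E: 758 mm
C–F: 645 mm
D–E: 297 mm
D–F: 420 mm
E–F: 223 mm
Closest pair: E–F at 223 mm.

E and F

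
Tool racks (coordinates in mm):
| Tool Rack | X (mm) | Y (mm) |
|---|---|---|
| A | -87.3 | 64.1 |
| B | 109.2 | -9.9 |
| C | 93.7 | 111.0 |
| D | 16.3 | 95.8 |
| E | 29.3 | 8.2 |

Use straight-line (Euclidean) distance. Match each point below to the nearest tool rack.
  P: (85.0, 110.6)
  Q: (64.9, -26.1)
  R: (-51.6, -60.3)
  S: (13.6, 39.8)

P at (85.0, 110.6):
  A: √((-172.3)² + (-46.5)²) = √(29687.290 + 2162.250) = 178.5 mm
  B: √((24.2)² + (-120.5)²) = √(585.640 + 14520.250) = 122.9 mm
  C: √((8.7)² + (0.4)²) = √(75.690 + 0.160) = 8.7 mm
  D: √((-68.7)² + (-14.8)²) = √(4719.690 + 219.040) = 70.3 mm
  E: √((-55.7)² + (-102.4)²) = √(3102.490 + 10485.760) = 116.6 mm
  → nearest: C (8.7 mm)
Q at (64.9, -26.1):
  A: √((-152.2)² + (90.2)²) = √(23164.840 + 8136.040) = 176.9 mm
  B: √((44.3)² + (16.2)²) = √(1962.490 + 262.440) = 47.2 mm
  C: √((28.8)² + (137.1)²) = √(829.440 + 18796.410) = 140.1 mm
  D: √((-48.6)² + (121.9)²) = √(2361.960 + 14859.610) = 131.2 mm
  E: √((-35.6)² + (34.3)²) = √(1267.360 + 1176.490) = 49.4 mm
  → nearest: B (47.2 mm)
R at (-51.6, -60.3):
  A: √((-35.7)² + (124.4)²) = √(1274.490 + 15475.360) = 129.4 mm
  B: √((160.8)² + (50.4)²) = √(25856.640 + 2540.160) = 168.5 mm
  C: √((145.3)² + (171.3)²) = √(21112.090 + 29343.690) = 224.6 mm
  D: √((67.9)² + (156.1)²) = √(4610.410 + 24367.210) = 170.2 mm
  E: √((80.9)² + (68.5)²) = √(6544.810 + 4692.250) = 106.0 mm
  → nearest: E (106.0 mm)
S at (13.6, 39.8):
  A: √((-100.9)² + (24.3)²) = √(10180.810 + 590.490) = 103.8 mm
  B: √((95.6)² + (-49.7)²) = √(9139.360 + 2470.090) = 107.7 mm
  C: √((80.1)² + (71.2)²) = √(6416.010 + 5069.440) = 107.2 mm
  D: √((2.7)² + (56.0)²) = √(7.290 + 3136.000) = 56.1 mm
  E: √((15.7)² + (-31.6)²) = √(246.490 + 998.560) = 35.3 mm
  → nearest: E (35.3 mm)

P→C; Q→B; R→E; S→E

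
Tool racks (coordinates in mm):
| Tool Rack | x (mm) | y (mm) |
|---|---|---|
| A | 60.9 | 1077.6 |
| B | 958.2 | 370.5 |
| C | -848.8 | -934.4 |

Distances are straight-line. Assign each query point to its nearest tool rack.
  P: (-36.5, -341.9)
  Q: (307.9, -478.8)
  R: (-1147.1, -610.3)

P at (-36.5, -341.9):
  A: 1422.8 mm
  B: 1223.5 mm
  C: 1005.4 mm
  → nearest: C (1005.4 mm)
Q at (307.9, -478.8):
  A: 1575.9 mm
  B: 1069.7 mm
  C: 1243.2 mm
  → nearest: B (1069.7 mm)
R at (-1147.1, -610.3):
  A: 2075.6 mm
  B: 2322.6 mm
  C: 440.5 mm
  → nearest: C (440.5 mm)

P→C; Q→B; R→C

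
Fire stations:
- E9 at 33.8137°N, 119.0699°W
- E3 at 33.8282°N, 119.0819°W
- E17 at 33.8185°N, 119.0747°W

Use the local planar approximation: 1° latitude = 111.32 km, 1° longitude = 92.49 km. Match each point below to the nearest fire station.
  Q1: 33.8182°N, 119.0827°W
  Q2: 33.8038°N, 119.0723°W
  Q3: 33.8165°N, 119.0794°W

Q1→E17; Q2→E9; Q3→E17

Q1 at 33.8182°N, 119.0827°W:
  E9: √((-0.0045·111.32)² + (0.0128·92.49)²) = √(0.250941 + 1.401553) = 1.2855 km
  E3: √((0.0100·111.32)² + (0.0008·92.49)²) = √(1.239214 + 0.005475) = 1.1157 km
  E17: √((0.0003·111.32)² + (0.0080·92.49)²) = √(0.001115 + 0.547482) = 0.7407 km
  → nearest: E17 (0.7407 km)
Q2 at 33.8038°N, 119.0723°W:
  E9: √((0.0099·111.32)² + (0.0024·92.49)²) = √(1.214554 + 0.049273) = 1.1242 km
  E3: √((0.0244·111.32)² + (-0.0096·92.49)²) = √(7.377786 + 0.788374) = 2.8576 km
  E17: √((0.0147·111.32)² + (-0.0024·92.49)²) = √(2.677818 + 0.049273) = 1.6514 km
  → nearest: E9 (1.1242 km)
Q3 at 33.8165°N, 119.0794°W:
  E9: √((-0.0028·111.32)² + (0.0095·92.49)²) = √(0.097154 + 0.772035) = 0.9323 km
  E3: √((0.0117·111.32)² + (-0.0025·92.49)²) = √(1.696360 + 0.053465) = 1.3228 km
  E17: √((0.0020·111.32)² + (0.0047·92.49)²) = √(0.049569 + 0.188967) = 0.4884 km
  → nearest: E17 (0.4884 km)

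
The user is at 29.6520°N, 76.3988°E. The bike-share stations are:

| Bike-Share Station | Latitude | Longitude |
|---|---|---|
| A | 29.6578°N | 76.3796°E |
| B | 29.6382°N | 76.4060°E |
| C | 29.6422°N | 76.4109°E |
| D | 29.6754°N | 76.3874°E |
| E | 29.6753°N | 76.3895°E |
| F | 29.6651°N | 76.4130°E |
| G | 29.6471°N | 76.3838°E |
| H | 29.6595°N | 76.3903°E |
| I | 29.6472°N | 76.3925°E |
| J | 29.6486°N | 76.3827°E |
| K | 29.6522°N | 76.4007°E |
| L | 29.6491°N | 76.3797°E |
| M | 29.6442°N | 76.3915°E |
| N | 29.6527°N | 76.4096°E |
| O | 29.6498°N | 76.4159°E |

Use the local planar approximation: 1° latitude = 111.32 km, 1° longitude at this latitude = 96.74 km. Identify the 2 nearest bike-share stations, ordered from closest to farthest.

K, I

Distances from 29.6520°N, 76.3988°E:
A: 1.9664 km
B: 1.6867 km
C: 1.6001 km
D: 2.8287 km
E: 2.7454 km
F: 2.0034 km
G: 1.5502 km
H: 1.1718 km
I: 0.8105 km
J: 1.6028 km
K: 0.1851 km
L: 1.8757 km
M: 1.1192 km
N: 1.0477 km
O: 1.6723 km
Sorted: K (0.1851 km) < I (0.8105 km) < N (1.0477 km) < M (1.1192 km) < …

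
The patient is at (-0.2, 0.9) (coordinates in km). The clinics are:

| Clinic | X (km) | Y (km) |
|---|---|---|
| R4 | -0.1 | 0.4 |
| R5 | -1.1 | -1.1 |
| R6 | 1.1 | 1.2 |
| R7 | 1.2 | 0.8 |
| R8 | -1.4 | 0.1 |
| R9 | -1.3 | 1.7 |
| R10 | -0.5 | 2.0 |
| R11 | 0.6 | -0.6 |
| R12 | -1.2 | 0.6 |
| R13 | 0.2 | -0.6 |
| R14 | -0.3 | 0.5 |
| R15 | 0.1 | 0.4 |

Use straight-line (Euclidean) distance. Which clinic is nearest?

Distances from (-0.2, 0.9):
R4: √((0.1)² + (-0.5)²) = √(0.0100 + 0.2500) = 0.51 km
R5: √((-0.9)² + (-2.0)²) = √(0.8100 + 4.0000) = 2.19 km
R6: √((1.3)² + (0.3)²) = √(1.6900 + 0.0900) = 1.33 km
R7: √((1.4)² + (-0.1)²) = √(1.9600 + 0.0100) = 1.40 km
R8: √((-1.2)² + (-0.8)²) = √(1.4400 + 0.6400) = 1.44 km
R9: √((-1.1)² + (0.8)²) = √(1.2100 + 0.6400) = 1.36 km
R10: √((-0.3)² + (1.1)²) = √(0.0900 + 1.2100) = 1.14 km
R11: √((0.8)² + (-1.5)²) = √(0.6400 + 2.2500) = 1.70 km
R12: √((-1.0)² + (-0.3)²) = √(1.0000 + 0.0900) = 1.04 km
R13: √((0.4)² + (-1.5)²) = √(0.1600 + 2.2500) = 1.55 km
R14: √((-0.1)² + (-0.4)²) = √(0.0100 + 0.1600) = 0.41 km
R15: √((0.3)² + (-0.5)²) = √(0.0900 + 0.2500) = 0.58 km
Minimum: R14 at 0.41 km.

R14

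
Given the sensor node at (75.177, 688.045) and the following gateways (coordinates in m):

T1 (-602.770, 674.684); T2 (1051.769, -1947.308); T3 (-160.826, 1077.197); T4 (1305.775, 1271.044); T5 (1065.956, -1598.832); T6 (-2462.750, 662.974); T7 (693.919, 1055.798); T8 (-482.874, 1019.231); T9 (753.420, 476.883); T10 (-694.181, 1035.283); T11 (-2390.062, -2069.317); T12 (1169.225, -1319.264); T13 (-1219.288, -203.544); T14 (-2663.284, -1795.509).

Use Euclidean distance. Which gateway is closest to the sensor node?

Distances from (75.177, 688.045):
T1: √((-677.947)² + (-13.361)²) = √(459612.13481 + 178.51632) = 678.079 m
T2: √((976.592)² + (-2635.353)²) = √(953731.93446 + 6945085.43461) = 2810.483 m
T3: √((-236.003)² + (389.152)²) = √(55697.41601 + 151439.27910) = 455.123 m
T4: √((1230.598)² + (582.999)²) = √(1514371.43760 + 339887.83400) = 1361.712 m
T5: √((990.779)² + (-2286.877)²) = √(981643.02684 + 5229806.41313) = 2492.278 m
T6: √((-2537.927)² + (-25.071)²) = √(6441073.45733 + 628.55504) = 2538.051 m
T7: √((618.742)² + (367.753)²) = √(382841.66256 + 135242.26901) = 719.780 m
T8: √((-558.051)² + (331.186)²) = √(311420.91860 + 109684.16660) = 648.926 m
T9: √((678.243)² + (-211.162)²) = √(460013.56705 + 44589.39024) = 710.354 m
T10: √((-769.358)² + (347.238)²) = √(591911.73216 + 120574.22864) = 844.089 m
T11: √((-2465.239)² + (-2757.362)²) = √(6077403.32712 + 7603045.19904) = 3698.709 m
T12: √((1094.048)² + (-2007.309)²) = √(1196941.02630 + 4029289.42148) = 2286.095 m
T13: √((-1294.465)² + (-891.589)²) = √(1675639.63622 + 794930.94492) = 1571.805 m
T14: √((-2738.461)² + (-2483.554)²) = √(7499168.64852 + 6168040.47092) = 3696.919 m
Minimum: T3 at 455.123 m.

T3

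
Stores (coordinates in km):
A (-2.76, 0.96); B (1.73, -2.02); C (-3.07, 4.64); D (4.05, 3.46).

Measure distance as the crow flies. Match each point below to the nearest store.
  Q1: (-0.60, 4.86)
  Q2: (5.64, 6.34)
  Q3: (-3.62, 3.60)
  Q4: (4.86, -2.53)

Q1→C; Q2→D; Q3→C; Q4→B

Q1 at (-0.60, 4.86):
  A: √((-2.16)² + (-3.90)²) = √(4.6656 + 15.2100) = 4.46 km
  B: √((2.33)² + (-6.88)²) = √(5.4289 + 47.3344) = 7.26 km
  C: √((-2.47)² + (-0.22)²) = √(6.1009 + 0.0484) = 2.48 km
  D: √((4.65)² + (-1.40)²) = √(21.6225 + 1.9600) = 4.86 km
  → nearest: C (2.48 km)
Q2 at (5.64, 6.34):
  A: √((-8.40)² + (-5.38)²) = √(70.5600 + 28.9444) = 9.98 km
  B: √((-3.91)² + (-8.36)²) = √(15.2881 + 69.8896) = 9.23 km
  C: √((-8.71)² + (-1.70)²) = √(75.8641 + 2.8900) = 8.87 km
  D: √((-1.59)² + (-2.88)²) = √(2.5281 + 8.2944) = 3.29 km
  → nearest: D (3.29 km)
Q3 at (-3.62, 3.60):
  A: √((0.86)² + (-2.64)²) = √(0.7396 + 6.9696) = 2.78 km
  B: √((5.35)² + (-5.62)²) = √(28.6225 + 31.5844) = 7.76 km
  C: √((0.55)² + (1.04)²) = √(0.3025 + 1.0816) = 1.18 km
  D: √((7.67)² + (-0.14)²) = √(58.8289 + 0.0196) = 7.67 km
  → nearest: C (1.18 km)
Q4 at (4.86, -2.53):
  A: √((-7.62)² + (3.49)²) = √(58.0644 + 12.1801) = 8.38 km
  B: √((-3.13)² + (0.51)²) = √(9.7969 + 0.2601) = 3.17 km
  C: √((-7.93)² + (7.17)²) = √(62.8849 + 51.4089) = 10.69 km
  D: √((-0.81)² + (5.99)²) = √(0.6561 + 35.8801) = 6.04 km
  → nearest: B (3.17 km)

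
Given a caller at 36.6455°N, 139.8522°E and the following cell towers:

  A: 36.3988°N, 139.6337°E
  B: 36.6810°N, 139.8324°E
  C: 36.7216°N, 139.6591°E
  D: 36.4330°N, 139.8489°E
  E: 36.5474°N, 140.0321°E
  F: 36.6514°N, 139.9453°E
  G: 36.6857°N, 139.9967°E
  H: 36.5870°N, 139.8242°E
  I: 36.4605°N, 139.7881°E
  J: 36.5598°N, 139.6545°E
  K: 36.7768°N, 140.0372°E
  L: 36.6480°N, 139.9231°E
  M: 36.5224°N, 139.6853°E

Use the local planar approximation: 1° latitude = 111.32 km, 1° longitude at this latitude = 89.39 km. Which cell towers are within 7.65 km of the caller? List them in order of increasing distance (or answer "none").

B, L, H

Distances from 36.6455°N, 139.8522°E:
A: √((-0.2467·111.32)² + (-0.2185·89.39)²) = √(754.196815 + 381.487891) = 33.6999 km
B: √((0.0355·111.32)² + (-0.0198·89.39)²) = √(15.617197 + 3.132624) = 4.3301 km
C: √((0.0761·111.32)² + (-0.1931·89.39)²) = √(71.765499 + 297.949336) = 19.2280 km
D: √((-0.2125·111.32)² + (-0.0033·89.39)²) = √(559.582680 + 0.087017) = 23.6573 km
E: √((-0.0981·111.32)² + (0.1799·89.39)²) = √(119.257146 + 258.606955) = 19.4387 km
F: √((0.0059·111.32)² + (0.0931·89.39)²) = √(0.431370 + 69.259163) = 8.3481 km
G: √((0.0402·111.32)² + (0.1445·89.39)²) = √(20.026198 + 166.845143) = 13.6701 km
H: √((-0.0585·111.32)² + (-0.0280·89.39)²) = √(42.409009 + 6.264609) = 6.9766 km
I: √((-0.1850·111.32)² + (-0.0641·89.39)²) = √(424.121074 + 32.831743) = 21.3765 km
J: √((-0.0857·111.32)² + (-0.1977·89.39)²) = √(91.013966 + 312.313828) = 20.0830 km
K: √((0.1313·111.32)² + (0.1850·89.39)²) = √(213.636693 + 273.477330) = 22.0707 km
L: √((0.0025·111.32)² + (0.0709·89.39)²) = √(0.077451 + 40.167088) = 6.3439 km
M: √((-0.1231·111.32)² + (-0.1669·89.39)²) = √(187.785693 + 222.582260) = 20.2575 km
Threshold 7.65 km: B (4.3301 km), L (6.3439 km), H (6.9766 km) are within range.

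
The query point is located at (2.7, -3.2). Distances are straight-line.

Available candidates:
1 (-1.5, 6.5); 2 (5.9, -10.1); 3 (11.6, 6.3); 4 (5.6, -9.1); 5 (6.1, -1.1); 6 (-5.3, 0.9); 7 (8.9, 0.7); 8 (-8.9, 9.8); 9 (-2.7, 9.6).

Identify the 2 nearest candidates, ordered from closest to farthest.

5, 4

Distances from (2.7, -3.2):
1: √((-4.2)² + (9.7)²) = √(17.640 + 94.090) = 10.6
2: √((3.2)² + (-6.9)²) = √(10.240 + 47.610) = 7.6
3: √((8.9)² + (9.5)²) = √(79.210 + 90.250) = 13.0
4: √((2.9)² + (-5.9)²) = √(8.410 + 34.810) = 6.6
5: √((3.4)² + (2.1)²) = √(11.560 + 4.410) = 4.0
6: √((-8.0)² + (4.1)²) = √(64.000 + 16.810) = 9.0
7: √((6.2)² + (3.9)²) = √(38.440 + 15.210) = 7.3
8: √((-11.6)² + (13.0)²) = √(134.560 + 169.000) = 17.4
9: √((-5.4)² + (12.8)²) = √(29.160 + 163.840) = 13.9
Sorted: 5 (4.0) < 4 (6.6) < 7 (7.3) < 2 (7.6) < …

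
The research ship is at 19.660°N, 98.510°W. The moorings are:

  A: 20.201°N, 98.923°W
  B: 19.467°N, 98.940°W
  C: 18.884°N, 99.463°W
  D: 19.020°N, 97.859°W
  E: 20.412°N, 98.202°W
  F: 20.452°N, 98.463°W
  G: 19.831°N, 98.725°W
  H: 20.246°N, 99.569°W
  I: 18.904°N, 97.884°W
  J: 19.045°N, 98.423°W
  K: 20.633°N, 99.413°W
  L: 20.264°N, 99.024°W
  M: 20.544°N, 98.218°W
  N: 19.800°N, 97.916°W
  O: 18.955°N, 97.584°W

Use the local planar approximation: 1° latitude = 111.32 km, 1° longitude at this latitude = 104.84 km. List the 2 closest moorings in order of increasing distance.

Distances from 19.660°N, 98.510°W:
A: √((0.541·111.32)² + (-0.413·104.84)²) = √(3626.94463 + 1874.79647) = 74.174 km
B: √((-0.193·111.32)² + (-0.430·104.84)²) = √(461.59491 + 2032.31459) = 49.939 km
C: √((-0.776·111.32)² + (-0.953·104.84)²) = √(7462.25074 + 9982.51165) = 132.079 km
D: √((-0.640·111.32)² + (0.651·104.84)²) = √(5075.82153 + 4658.17716) = 98.661 km
E: √((0.752·111.32)² + (0.308·104.84)²) = √(7007.80610 + 1042.69060) = 89.725 km
F: √((0.792·111.32)² + (0.047·104.84)²) = √(7773.14481 + 24.28006) = 88.303 km
G: √((0.171·111.32)² + (-0.215·104.84)²) = √(362.35864 + 508.07865) = 29.503 km
H: √((0.586·111.32)² + (-1.059·104.84)²) = √(4255.41213 + 12326.67497) = 128.771 km
I: √((-0.756·111.32)² + (0.626·104.84)²) = √(7082.55550 + 4307.27590) = 106.723 km
J: √((-0.615·111.32)² + (0.087·104.84)²) = √(4687.01806 + 83.19410) = 69.067 km
K: √((0.973·111.32)² + (-0.903·104.84)²) = √(11732.00058 + 8962.50736) = 143.856 km
L: √((0.604·111.32)² + (-0.514·104.84)²) = √(4520.85182 + 2903.89068) = 86.167 km
M: √((0.884·111.32)² + (0.292·104.84)²) = √(9683.91403 + 937.17291) = 103.059 km
N: √((0.140·111.32)² + (0.594·104.84)²) = √(242.88599 + 3878.17064) = 64.195 km
O: √((-0.705·111.32)² + (0.926·104.84)²) = √(6159.20458 + 9424.88366) = 124.836 km
Sorted: G (29.503 km) < B (49.939 km) < N (64.195 km) < J (69.067 km) < …

G, B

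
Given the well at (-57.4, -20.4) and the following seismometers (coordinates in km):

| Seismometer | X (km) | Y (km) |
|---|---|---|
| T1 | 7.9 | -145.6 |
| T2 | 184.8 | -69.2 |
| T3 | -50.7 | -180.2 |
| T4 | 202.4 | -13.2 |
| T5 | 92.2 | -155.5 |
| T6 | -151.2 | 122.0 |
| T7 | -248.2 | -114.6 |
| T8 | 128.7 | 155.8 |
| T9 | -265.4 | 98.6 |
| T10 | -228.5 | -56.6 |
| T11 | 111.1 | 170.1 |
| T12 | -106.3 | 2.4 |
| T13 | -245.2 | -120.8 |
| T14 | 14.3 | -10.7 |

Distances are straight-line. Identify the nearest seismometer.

T12

Distances from (-57.4, -20.4):
T1: √((65.3)² + (-125.2)²) = √(4264.090 + 15675.040) = 141.2 km
T2: √((242.2)² + (-48.8)²) = √(58660.840 + 2381.440) = 247.1 km
T3: √((6.7)² + (-159.8)²) = √(44.890 + 25536.040) = 159.9 km
T4: √((259.8)² + (7.2)²) = √(67496.040 + 51.840) = 259.9 km
T5: √((149.6)² + (-135.1)²) = √(22380.160 + 18252.010) = 201.6 km
T6: √((-93.8)² + (142.4)²) = √(8798.440 + 20277.760) = 170.5 km
T7: √((-190.8)² + (-94.2)²) = √(36404.640 + 8873.640) = 212.8 km
T8: √((186.1)² + (176.2)²) = √(34633.210 + 31046.440) = 256.3 km
T9: √((-208.0)² + (119.0)²) = √(43264.000 + 14161.000) = 239.6 km
T10: √((-171.1)² + (-36.2)²) = √(29275.210 + 1310.440) = 174.9 km
T11: √((168.5)² + (190.5)²) = √(28392.250 + 36290.250) = 254.3 km
T12: √((-48.9)² + (22.8)²) = √(2391.210 + 519.840) = 54.0 km
T13: √((-187.8)² + (-100.4)²) = √(35268.840 + 10080.160) = 213.0 km
T14: √((71.7)² + (9.7)²) = √(5140.890 + 94.090) = 72.4 km
Minimum: T12 at 54.0 km.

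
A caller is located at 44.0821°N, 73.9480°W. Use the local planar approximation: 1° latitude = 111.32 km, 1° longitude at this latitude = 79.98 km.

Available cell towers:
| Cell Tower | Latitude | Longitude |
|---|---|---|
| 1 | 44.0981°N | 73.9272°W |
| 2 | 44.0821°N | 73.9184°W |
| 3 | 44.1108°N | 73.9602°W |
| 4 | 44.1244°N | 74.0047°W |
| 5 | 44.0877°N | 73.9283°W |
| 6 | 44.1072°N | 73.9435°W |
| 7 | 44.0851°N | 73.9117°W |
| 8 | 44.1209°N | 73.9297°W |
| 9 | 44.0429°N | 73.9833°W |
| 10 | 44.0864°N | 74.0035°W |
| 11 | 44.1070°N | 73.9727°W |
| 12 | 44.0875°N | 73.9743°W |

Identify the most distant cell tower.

4

Distances from 44.0821°N, 73.9480°W:
1: 2.4372 km
2: 2.3674 km
3: 3.3406 km
4: 6.5374 km
5: 1.6944 km
6: 2.8172 km
7: 2.9224 km
8: 4.5605 km
9: 5.1974 km
10: 4.4646 km
11: 3.4038 km
12: 2.1877 km
Maximum: 4 at 6.5374 km.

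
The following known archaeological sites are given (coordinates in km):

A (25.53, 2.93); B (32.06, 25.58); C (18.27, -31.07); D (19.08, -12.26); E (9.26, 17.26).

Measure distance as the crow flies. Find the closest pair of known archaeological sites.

Pairwise distances:
A–B: √((6.53)² + (22.65)²) = √(42.6409 + 513.0225) = 23.57 km
A–C: √((-7.26)² + (-34.00)²) = √(52.7076 + 1156.0000) = 34.77 km
A–D: √((-6.45)² + (-15.19)²) = √(41.6025 + 230.7361) = 16.50 km
A–E: √((-16.27)² + (14.33)²) = √(264.7129 + 205.3489) = 21.68 km
B–C: √((-13.79)² + (-56.65)²) = √(190.1641 + 3209.2225) = 58.30 km
B–D: √((-12.98)² + (-37.84)²) = √(168.4804 + 1431.8656) = 40.00 km
B–E: √((-22.80)² + (-8.32)²) = √(519.8400 + 69.2224) = 24.27 km
C–D: √((0.81)² + (18.81)²) = √(0.6561 + 353.8161) = 18.83 km
C–E: √((-9.01)² + (48.33)²) = √(81.1801 + 2335.7889) = 49.16 km
D–E: √((-9.82)² + (29.52)²) = √(96.4324 + 871.4304) = 31.11 km
Closest pair: A–D at 16.50 km.

A and D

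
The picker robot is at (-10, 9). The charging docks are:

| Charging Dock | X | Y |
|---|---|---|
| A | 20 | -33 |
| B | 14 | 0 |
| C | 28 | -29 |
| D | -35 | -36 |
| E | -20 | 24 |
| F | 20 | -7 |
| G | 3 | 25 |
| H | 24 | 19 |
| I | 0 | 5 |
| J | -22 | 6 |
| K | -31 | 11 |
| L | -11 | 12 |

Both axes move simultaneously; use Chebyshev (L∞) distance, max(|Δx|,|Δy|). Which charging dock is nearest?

Distances from (-10, 9):
A: 42
B: 24
C: 38
D: 45
E: 15
F: 30
G: 16
H: 34
I: 10
J: 12
K: 21
L: 3
Minimum: L at 3.

L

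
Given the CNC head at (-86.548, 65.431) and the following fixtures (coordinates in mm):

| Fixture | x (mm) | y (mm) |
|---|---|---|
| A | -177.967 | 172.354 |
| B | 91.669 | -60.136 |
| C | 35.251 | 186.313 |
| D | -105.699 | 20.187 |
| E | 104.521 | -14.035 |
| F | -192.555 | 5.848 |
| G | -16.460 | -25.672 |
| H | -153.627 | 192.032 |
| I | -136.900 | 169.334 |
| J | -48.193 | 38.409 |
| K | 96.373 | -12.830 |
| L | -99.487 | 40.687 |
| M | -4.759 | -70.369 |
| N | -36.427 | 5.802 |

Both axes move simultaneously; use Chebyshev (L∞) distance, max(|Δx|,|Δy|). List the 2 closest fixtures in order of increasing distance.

L, J

Distances from (-86.548, 65.431):
A: max(|-91.419|, |106.923|) = 106.923 mm
B: max(|178.217|, |-125.567|) = 178.217 mm
C: max(|121.799|, |120.882|) = 121.799 mm
D: max(|-19.151|, |-45.244|) = 45.244 mm
E: max(|191.069|, |-79.466|) = 191.069 mm
F: max(|-106.007|, |-59.583|) = 106.007 mm
G: max(|70.088|, |-91.103|) = 91.103 mm
H: max(|-67.079|, |126.601|) = 126.601 mm
I: max(|-50.352|, |103.903|) = 103.903 mm
J: max(|38.355|, |-27.022|) = 38.355 mm
K: max(|182.921|, |-78.261|) = 182.921 mm
L: max(|-12.939|, |-24.744|) = 24.744 mm
M: max(|81.789|, |-135.800|) = 135.800 mm
N: max(|50.121|, |-59.629|) = 59.629 mm
Sorted: L (24.744 mm) < J (38.355 mm) < D (45.244 mm) < N (59.629 mm) < …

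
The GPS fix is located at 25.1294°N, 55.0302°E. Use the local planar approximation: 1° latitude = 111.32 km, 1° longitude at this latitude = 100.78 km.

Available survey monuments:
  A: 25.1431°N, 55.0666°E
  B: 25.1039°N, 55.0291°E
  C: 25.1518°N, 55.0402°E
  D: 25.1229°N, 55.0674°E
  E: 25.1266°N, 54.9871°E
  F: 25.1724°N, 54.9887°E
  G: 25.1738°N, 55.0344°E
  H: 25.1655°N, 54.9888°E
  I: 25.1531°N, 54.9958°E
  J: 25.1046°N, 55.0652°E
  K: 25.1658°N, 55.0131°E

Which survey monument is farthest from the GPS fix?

F

Distances from 25.1294°N, 55.0302°E:
A: √((0.0137·111.32)² + (0.0364·100.78)²) = √(2.325881 + 13.457100) = 3.9728 km
B: √((-0.0255·111.32)² + (-0.0011·100.78)²) = √(8.057991 + 0.012289) = 2.8408 km
C: √((0.0224·111.32)² + (0.0100·100.78)²) = √(6.217881 + 1.015661) = 2.6895 km
D: √((-0.0065·111.32)² + (0.0372·100.78)²) = √(0.523568 + 14.055121) = 3.8182 km
E: √((-0.0028·111.32)² + (-0.0431·100.78)²) = √(0.097154 + 18.867017) = 4.3548 km
F: √((0.0430·111.32)² + (-0.0415·100.78)²) = √(22.913071 + 17.492219) = 6.3565 km
G: √((0.0444·111.32)² + (0.0042·100.78)²) = √(24.429374 + 0.179163) = 4.9607 km
H: √((0.0361·111.32)² + (-0.0414·100.78)²) = √(16.149564 + 17.408021) = 5.7929 km
I: √((0.0237·111.32)² + (-0.0344·100.78)²) = √(6.960542 + 12.018924) = 4.3565 km
J: √((-0.0248·111.32)² + (0.0350·100.78)²) = √(7.621663 + 12.441845) = 4.4792 km
K: √((0.0364·111.32)² + (-0.0171·100.78)²) = √(16.419093 + 2.969894) = 4.4033 km
Maximum: F at 6.3565 km.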